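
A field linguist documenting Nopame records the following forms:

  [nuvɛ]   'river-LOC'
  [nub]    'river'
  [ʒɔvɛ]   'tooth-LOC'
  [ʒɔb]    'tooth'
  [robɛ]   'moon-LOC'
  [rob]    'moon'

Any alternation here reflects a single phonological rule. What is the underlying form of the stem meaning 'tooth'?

'tooth' shows [v] ~ [b] at the end of the stem ([ʒɔvɛ] vs [ʒɔb]).
Compare 'moon', with invariant [b] in [robɛ] and [rob]: an analysis with underlying /b/ and a rule producing [v] before the LOC suffix would wrongly predict alternation here too.
The alternation reflects word-final hardening: voiced fricatives become stops word-finally. /v/ is underlying.

/ʒɔv/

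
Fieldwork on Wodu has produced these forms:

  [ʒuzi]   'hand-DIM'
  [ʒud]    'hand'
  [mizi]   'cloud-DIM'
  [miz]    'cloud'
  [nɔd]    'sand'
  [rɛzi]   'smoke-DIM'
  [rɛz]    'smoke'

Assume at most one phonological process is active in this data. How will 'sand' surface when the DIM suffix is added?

'hand' shows [z] ~ [d] at the end of the stem ([ʒuzi] vs [ʒud]).
Compare 'smoke', with invariant [z] in [rɛzi] and [rɛz]: an analysis with underlying /z/ and a rule producing [d] in isolation would wrongly predict alternation here too.
The alternation reflects intervocalic spirantization: voiced stops become fricatives between vowels. /d/ is underlying.
The one attested form of 'sand', [nɔd], shows underlying /nɔd/. Applying the same rule between vowels gives [nɔzi].

[nɔzi]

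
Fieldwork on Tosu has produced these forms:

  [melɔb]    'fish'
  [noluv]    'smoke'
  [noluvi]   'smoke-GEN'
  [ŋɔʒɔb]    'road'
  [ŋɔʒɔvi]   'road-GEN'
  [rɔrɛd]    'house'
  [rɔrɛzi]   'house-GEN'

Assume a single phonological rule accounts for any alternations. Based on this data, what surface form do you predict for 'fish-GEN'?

'road' shows [b] ~ [v] at the end of the stem ([ŋɔʒɔb] vs [ŋɔʒɔvi]).
But 'smoke' keeps [v] in both environments ([noluv], [noluvi]), so there is no rule changing /v/ to [b] in isolation.
So /b/ is underlying, and a rule of intervocalic spirantization — voiced stops become fricatives between vowels — gives [v].
From [melɔb] the stem 'fish' is /melɔb/; between vowels this yields [melɔvi].

[melɔvi]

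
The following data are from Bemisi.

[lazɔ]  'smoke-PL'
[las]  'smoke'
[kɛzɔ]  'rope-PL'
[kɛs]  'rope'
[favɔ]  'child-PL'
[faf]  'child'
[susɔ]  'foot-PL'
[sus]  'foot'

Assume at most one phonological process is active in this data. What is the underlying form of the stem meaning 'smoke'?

/laz/

'smoke' shows [z] ~ [s] at the end of the stem ([lazɔ] vs [las]).
Compare 'foot', with invariant [s] in [susɔ] and [sus]: an analysis with underlying /s/ and a rule producing [z] before the PL suffix would wrongly predict alternation here too.
The alternation reflects word-final obstruent devoicing: voiced obstruents become voiceless word-finally. /z/ is underlying.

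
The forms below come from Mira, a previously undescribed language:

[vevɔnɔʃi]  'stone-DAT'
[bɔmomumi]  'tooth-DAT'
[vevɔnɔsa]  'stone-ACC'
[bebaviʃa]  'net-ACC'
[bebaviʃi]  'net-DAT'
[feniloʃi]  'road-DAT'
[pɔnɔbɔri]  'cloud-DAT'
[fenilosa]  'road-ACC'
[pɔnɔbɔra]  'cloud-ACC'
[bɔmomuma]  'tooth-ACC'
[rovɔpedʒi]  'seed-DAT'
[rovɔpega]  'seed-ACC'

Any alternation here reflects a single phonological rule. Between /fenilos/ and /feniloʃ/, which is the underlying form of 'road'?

The root 'road' surfaces as [fenilosa] and [feniloʃi], with a stem-final [s] ~ [ʃ] alternation.
But 'net' keeps [ʃ] in both environments ([bebaviʃa], [bebaviʃi]), so there is no rule changing /ʃ/ to [s] before the ACC suffix.
The alternation reflects palatalization before a front vowel: /g/ and /s/ become palato-alveolar [dʒ] and [ʃ] before a front vowel. /s/ is underlying.

/fenilos/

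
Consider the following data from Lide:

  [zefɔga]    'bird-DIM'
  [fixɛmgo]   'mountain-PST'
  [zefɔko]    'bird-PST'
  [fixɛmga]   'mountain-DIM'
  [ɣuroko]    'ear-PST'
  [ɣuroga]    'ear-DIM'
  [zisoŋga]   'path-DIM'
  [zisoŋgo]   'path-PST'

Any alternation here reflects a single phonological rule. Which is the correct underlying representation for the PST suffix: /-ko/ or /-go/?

The PST suffix surfaces as [-go] and [-ko], depending on the final segment of the stem.
The DIM suffix, which begins with [g], is invariant after every stem; so [g] is not altered by any rule here.
So the underlying form is /-ko/, and voiceless stops become voiced after a nasal.

/-ko/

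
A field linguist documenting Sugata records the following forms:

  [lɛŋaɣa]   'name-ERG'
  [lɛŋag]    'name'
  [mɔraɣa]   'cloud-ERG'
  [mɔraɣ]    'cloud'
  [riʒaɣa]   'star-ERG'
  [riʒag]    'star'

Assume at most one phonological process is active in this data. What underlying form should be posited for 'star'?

In [riʒaɣa] and [riʒag] the final segment of 'star' alternates: [ɣ] ~ [g].
Compare 'cloud', with invariant [ɣ] in [mɔraɣa] and [mɔraɣ]: an analysis with underlying /ɣ/ and a rule producing [g] in isolation would wrongly predict alternation here too.
So /g/ is underlying, and a rule of intervocalic spirantization — voiced stops become fricatives between vowels — gives [ɣ].
The underlying form of 'star' is therefore /riʒag/.

/riʒag/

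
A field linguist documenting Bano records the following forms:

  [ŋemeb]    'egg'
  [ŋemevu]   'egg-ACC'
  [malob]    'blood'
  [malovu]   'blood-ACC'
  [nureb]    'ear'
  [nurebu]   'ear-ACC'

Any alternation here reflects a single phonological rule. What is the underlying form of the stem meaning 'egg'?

/ŋemev/

'egg' shows [b] ~ [v] at the end of the stem ([ŋemeb] vs [ŋemevu]).
If /b/ were underlying and a rule turned it into [v] before the ACC suffix, 'ear' would also alternate; but it has [b] in both [nureb] and [nurebu].
The alternation reflects word-final hardening: voiced fricatives become stops word-finally. /v/ is underlying.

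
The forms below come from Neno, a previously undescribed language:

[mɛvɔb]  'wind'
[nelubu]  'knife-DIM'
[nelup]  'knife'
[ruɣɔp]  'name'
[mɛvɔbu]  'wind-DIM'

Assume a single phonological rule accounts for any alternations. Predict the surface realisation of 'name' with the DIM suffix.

The stem for 'knife' ends in [b] in [nelubu] but [p] in [nelup].
If /b/ were underlying and a rule turned it into [p] in isolation, 'wind' would also alternate; but it has [b] in both [mɛvɔbu] and [mɛvɔb].
So /p/ is underlying, and a rule of intervocalic voicing — voiceless stops become voiced between vowels — gives [b].
The one attested form of 'name', [ruɣɔp], shows underlying /ruɣɔp/. Applying the same rule between vowels gives [ruɣɔbu].

[ruɣɔbu]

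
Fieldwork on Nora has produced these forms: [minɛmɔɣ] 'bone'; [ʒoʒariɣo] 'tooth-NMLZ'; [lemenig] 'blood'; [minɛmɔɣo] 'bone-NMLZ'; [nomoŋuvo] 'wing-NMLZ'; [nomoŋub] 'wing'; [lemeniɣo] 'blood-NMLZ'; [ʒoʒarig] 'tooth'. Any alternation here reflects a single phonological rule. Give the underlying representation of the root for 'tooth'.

The root 'tooth' surfaces as [ʒoʒarig] and [ʒoʒariɣo], with a stem-final [g] ~ [ɣ] alternation.
The stem 'bone' ([minɛmɔɣ], [minɛmɔɣo]) shows [ɣ] unchanged in both environments, so [ɣ] cannot be basic with [g] derived in isolation.
The alternation reflects intervocalic spirantization: voiced stops become fricatives between vowels. /g/ is underlying.

/ʒoʒarig/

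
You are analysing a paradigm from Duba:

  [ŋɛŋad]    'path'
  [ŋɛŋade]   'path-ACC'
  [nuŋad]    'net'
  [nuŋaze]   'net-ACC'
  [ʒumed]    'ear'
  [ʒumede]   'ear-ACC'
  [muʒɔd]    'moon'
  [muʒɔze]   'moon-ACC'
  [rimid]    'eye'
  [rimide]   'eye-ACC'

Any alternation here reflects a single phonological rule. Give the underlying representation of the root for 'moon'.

In [muʒɔd] and [muʒɔze] the final segment of 'moon' alternates: [d] ~ [z].
Compare 'ear', with invariant [d] in [ʒumed] and [ʒumede]: an analysis with underlying /d/ and a rule producing [z] before the ACC suffix would wrongly predict alternation here too.
So /z/ is underlying, and a rule of word-final hardening — voiced fricatives become stops word-finally — gives [d].
The underlying form of 'moon' is therefore /muʒɔz/.

/muʒɔz/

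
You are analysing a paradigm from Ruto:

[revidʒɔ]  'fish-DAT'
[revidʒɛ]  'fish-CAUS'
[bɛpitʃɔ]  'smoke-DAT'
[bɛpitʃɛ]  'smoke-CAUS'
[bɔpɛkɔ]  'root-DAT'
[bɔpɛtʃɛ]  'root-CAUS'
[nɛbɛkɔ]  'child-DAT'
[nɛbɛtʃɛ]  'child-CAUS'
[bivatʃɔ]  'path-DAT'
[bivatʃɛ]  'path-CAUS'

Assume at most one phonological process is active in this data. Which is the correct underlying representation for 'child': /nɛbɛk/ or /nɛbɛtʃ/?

The stem for 'child' ends in [k] in [nɛbɛkɔ] but [tʃ] in [nɛbɛtʃɛ].
The stem 'path' ([bivatʃɔ], [bivatʃɛ]) shows [tʃ] unchanged in both environments, so [tʃ] cannot be basic with [k] derived before the DAT suffix.
The alternation reflects palatalization before a front vowel: /k/ becomes palato-alveolar [tʃ] before a front vowel. /k/ is underlying.

/nɛbɛk/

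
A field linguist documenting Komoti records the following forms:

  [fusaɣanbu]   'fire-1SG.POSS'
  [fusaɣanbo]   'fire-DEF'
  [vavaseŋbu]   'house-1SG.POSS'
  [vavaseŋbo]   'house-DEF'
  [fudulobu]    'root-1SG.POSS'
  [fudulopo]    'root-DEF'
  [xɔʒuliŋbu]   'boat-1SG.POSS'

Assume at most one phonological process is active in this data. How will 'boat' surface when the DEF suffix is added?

[xɔʒuliŋbo]

The DEF suffix surfaces as [-bo] and [-po], depending on the final segment of the stem.
By contrast the 1SG.POSS suffix keeps its initial [b] throughout — that segment must be underlying.
So the underlying form is /-po/, and voiceless stops become voiced after a nasal.
After 'boat', which ends in a nasal, the suffix surfaces as [-bo], giving [xɔʒuliŋbo].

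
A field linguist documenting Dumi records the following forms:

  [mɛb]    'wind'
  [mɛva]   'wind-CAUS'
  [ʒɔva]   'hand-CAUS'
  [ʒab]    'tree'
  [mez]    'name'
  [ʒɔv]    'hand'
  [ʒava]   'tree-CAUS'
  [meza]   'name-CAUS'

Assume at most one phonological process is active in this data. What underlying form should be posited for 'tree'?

The stem for 'tree' ends in [v] in [ʒava] but [b] in [ʒab].
But 'hand' keeps [v] in both environments ([ʒɔva], [ʒɔv]), so there is no rule changing /v/ to [b] in isolation.
Therefore /b/ is basic and [v] is derived by intervocalic spirantization (voiced stops become fricatives between vowels).

/ʒab/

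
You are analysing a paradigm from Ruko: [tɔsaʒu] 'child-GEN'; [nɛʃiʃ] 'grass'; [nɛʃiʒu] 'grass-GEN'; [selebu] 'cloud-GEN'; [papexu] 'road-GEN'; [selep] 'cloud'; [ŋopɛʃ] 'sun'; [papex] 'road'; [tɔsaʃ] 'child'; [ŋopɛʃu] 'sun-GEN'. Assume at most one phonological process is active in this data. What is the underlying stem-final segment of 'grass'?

/ʒ/

'grass' shows [ʒ] ~ [ʃ] at the end of the stem ([nɛʃiʒu] vs [nɛʃiʃ]).
But 'sun' keeps [ʃ] in both environments ([ŋopɛʃu], [ŋopɛʃ]), so there is no rule changing /ʃ/ to [ʒ] before the GEN suffix.
The alternation reflects word-final obstruent devoicing: voiced obstruents become voiceless word-finally. /ʒ/ is underlying.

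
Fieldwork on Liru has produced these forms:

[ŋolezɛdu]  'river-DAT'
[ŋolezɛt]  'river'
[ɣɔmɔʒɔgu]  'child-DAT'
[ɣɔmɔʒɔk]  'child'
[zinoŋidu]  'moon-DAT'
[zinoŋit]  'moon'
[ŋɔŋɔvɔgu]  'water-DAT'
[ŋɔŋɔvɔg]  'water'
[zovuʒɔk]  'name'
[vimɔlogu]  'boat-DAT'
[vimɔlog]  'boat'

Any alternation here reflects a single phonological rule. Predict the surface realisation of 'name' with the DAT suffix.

[zovuʒɔgu]

In [ɣɔmɔʒɔgu] and [ɣɔmɔʒɔk] the final segment of 'child' alternates: [g] ~ [k].
Compare 'boat', with invariant [g] in [vimɔlogu] and [vimɔlog]: an analysis with underlying /g/ and a rule producing [k] in isolation would wrongly predict alternation here too.
The alternation reflects intervocalic voicing: voiceless stops become voiced between vowels. /k/ is underlying.
From [zovuʒɔk] the stem 'name' is /zovuʒɔk/; between vowels this yields [zovuʒɔgu].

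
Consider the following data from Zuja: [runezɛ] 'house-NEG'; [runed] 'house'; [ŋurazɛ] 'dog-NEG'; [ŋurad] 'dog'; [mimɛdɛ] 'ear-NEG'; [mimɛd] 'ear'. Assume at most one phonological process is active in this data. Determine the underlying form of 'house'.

/runez/

The stem for 'house' ends in [z] in [runezɛ] but [d] in [runed].
If /d/ were underlying and a rule turned it into [z] before the NEG suffix, 'ear' would also alternate; but it has [d] in both [mimɛdɛ] and [mimɛd].
The alternation reflects word-final hardening: voiced fricatives become stops word-finally. /z/ is underlying.
Hence 'house' is /runez/ underlyingly.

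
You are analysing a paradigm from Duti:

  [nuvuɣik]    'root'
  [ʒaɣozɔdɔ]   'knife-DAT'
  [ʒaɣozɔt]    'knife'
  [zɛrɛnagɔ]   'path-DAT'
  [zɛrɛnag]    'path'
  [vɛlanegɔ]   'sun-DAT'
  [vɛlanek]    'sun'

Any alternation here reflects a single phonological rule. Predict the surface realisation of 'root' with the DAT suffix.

[nuvuɣigɔ]

'sun' shows [g] ~ [k] at the end of the stem ([vɛlanegɔ] vs [vɛlanek]).
The stem 'path' ([zɛrɛnagɔ], [zɛrɛnag]) shows [g] unchanged in both environments, so [g] cannot be basic with [k] derived in isolation.
The alternation reflects intervocalic voicing: voiceless stops become voiced between vowels. /k/ is underlying.
From [nuvuɣik] the stem 'root' is /nuvuɣik/; between vowels this yields [nuvuɣigɔ].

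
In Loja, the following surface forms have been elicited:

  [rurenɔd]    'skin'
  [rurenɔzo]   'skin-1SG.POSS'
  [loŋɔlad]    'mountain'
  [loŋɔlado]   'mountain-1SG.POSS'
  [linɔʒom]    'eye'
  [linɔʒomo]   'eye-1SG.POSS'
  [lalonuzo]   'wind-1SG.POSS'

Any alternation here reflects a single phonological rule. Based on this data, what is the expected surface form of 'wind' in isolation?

The stem for 'skin' ends in [d] in [rurenɔd] but [z] in [rurenɔzo].
If /d/ were underlying and a rule turned it into [z] before the 1SG.POSS suffix, 'mountain' would also alternate; but it has [d] in both [loŋɔlad] and [loŋɔlado].
Therefore /z/ is basic and [d] is derived by word-final hardening (voiced fricatives become stops word-finally).
From [lalonuzo] the stem 'wind' is /lalonuz/; word-finally this yields [lalonud].

[lalonud]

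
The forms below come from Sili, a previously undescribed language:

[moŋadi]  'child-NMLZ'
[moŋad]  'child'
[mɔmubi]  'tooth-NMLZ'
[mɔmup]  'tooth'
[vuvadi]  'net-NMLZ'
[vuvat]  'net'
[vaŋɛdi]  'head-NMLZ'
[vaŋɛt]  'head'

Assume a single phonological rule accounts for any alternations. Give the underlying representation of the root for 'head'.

/vaŋɛt/

The stem for 'head' ends in [d] in [vaŋɛdi] but [t] in [vaŋɛt].
But 'child' keeps [d] in both environments ([moŋadi], [moŋad]), so there is no rule changing /d/ to [t] in isolation.
So /t/ is underlying, and a rule of intervocalic voicing — voiceless stops become voiced between vowels — gives [d].
The underlying form of 'head' is therefore /vaŋɛt/.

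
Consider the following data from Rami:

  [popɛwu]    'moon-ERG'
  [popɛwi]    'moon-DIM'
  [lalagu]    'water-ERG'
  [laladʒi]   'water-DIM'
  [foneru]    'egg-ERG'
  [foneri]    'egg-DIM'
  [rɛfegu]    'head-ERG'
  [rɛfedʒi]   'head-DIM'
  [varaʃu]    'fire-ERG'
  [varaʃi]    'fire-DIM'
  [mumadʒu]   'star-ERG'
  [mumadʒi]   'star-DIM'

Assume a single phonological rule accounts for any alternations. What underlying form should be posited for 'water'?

The stem for 'water' ends in [g] in [lalagu] but [dʒ] in [laladʒi].
The stem 'star' ([mumadʒu], [mumadʒi]) shows [dʒ] unchanged in both environments, so [dʒ] cannot be basic with [g] derived before the ERG suffix.
So /g/ is underlying, and a rule of palatalization before a front vowel — /g/ becomes palato-alveolar [dʒ] before a front vowel — gives [dʒ].

/lalag/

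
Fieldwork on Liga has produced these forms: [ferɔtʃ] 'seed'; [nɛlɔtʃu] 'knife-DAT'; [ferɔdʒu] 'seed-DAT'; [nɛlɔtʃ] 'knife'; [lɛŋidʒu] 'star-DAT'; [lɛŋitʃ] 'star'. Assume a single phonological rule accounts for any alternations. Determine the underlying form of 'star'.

The stem for 'star' ends in [dʒ] in [lɛŋidʒu] but [tʃ] in [lɛŋitʃ].
Compare 'knife', with invariant [tʃ] in [nɛlɔtʃu] and [nɛlɔtʃ]: an analysis with underlying /tʃ/ and a rule producing [dʒ] before the DAT suffix would wrongly predict alternation here too.
Therefore /dʒ/ is basic and [tʃ] is derived by word-final obstruent devoicing (voiced obstruents become voiceless word-finally).

/lɛŋidʒ/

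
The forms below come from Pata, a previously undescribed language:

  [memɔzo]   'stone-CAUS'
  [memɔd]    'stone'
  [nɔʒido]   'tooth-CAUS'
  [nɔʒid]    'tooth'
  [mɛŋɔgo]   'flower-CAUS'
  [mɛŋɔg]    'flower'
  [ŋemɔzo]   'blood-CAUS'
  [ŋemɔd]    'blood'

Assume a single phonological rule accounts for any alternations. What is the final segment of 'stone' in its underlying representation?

The stem for 'stone' ends in [z] in [memɔzo] but [d] in [memɔd].
If /d/ were underlying and a rule turned it into [z] before the CAUS suffix, 'tooth' would also alternate; but it has [d] in both [nɔʒido] and [nɔʒid].
The underlying segment must be /z/; voiced fricatives become stops word-finally, yielding [d] there.

/z/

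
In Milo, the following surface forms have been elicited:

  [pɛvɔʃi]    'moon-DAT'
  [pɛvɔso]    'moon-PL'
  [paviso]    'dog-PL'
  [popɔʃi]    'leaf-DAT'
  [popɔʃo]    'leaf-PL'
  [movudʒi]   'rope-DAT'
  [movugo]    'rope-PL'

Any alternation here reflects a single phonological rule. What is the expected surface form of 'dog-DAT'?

[paviʃi]

'moon' shows [ʃ] ~ [s] at the end of the stem ([pɛvɔʃi] vs [pɛvɔso]).
If /ʃ/ were underlying and a rule turned it into [s] before the PL suffix, 'leaf' would also alternate; but it has [ʃ] in both [popɔʃi] and [popɔʃo].
Therefore /s/ is basic and [ʃ] is derived by palatalization before a front vowel (/g/ and /s/ become palato-alveolar [dʒ] and [ʃ] before a front vowel).
From [paviso] the stem 'dog' is /pavis/; before a front vowel this yields [paviʃi].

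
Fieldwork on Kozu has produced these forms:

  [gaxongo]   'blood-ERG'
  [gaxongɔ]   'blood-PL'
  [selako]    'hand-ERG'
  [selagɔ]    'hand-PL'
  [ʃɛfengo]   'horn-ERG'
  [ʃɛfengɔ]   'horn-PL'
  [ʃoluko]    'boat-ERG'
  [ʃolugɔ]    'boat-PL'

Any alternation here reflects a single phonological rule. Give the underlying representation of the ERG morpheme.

The ERG suffix surfaces as [-go] and [-ko], depending on the final segment of the stem.
By contrast the PL suffix keeps its initial [g] throughout — that segment must be underlying.
The ERG suffix is therefore /-ko/ underlyingly, with post-nasal voicing: voiceless stops become voiced after a nasal.

/-ko/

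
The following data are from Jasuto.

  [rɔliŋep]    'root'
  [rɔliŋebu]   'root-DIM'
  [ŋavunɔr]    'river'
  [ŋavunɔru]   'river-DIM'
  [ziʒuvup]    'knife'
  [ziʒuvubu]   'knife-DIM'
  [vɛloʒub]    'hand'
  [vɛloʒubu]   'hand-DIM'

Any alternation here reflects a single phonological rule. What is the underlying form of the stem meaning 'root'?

In [rɔliŋep] and [rɔliŋebu] the final segment of 'root' alternates: [p] ~ [b].
The stem 'hand' ([vɛloʒub], [vɛloʒubu]) shows [b] unchanged in both environments, so [b] cannot be basic with [p] derived in isolation.
Therefore /p/ is basic and [b] is derived by intervocalic voicing (voiceless stops become voiced between vowels).
Hence 'root' is /rɔliŋep/ underlyingly.

/rɔliŋep/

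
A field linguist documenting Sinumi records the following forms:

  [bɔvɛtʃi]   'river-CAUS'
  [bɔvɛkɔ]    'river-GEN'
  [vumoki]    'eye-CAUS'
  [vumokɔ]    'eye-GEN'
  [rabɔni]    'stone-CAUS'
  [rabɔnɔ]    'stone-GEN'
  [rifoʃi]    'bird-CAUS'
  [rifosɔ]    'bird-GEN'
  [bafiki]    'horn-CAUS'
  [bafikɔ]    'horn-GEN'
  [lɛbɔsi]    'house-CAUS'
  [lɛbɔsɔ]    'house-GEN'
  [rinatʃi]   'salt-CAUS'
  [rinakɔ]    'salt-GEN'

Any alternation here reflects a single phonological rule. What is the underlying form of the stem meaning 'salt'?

/rinatʃ/

'salt' shows [tʃ] ~ [k] at the end of the stem ([rinatʃi] vs [rinakɔ]).
If /k/ were underlying and a rule turned it into [tʃ] before the CAUS suffix, 'eye' would also alternate; but it has [k] in both [vumoki] and [vumokɔ].
The alternation reflects depalatalization: palato-alveolar /tʃ/ and /ʃ/ become [k] and [s] when no front vowel follows. /tʃ/ is underlying.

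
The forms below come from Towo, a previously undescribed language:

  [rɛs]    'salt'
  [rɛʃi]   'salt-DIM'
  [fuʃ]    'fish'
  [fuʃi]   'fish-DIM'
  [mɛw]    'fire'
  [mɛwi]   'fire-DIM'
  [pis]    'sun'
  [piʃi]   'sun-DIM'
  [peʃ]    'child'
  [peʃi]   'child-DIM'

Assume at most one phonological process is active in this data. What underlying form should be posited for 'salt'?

The root 'salt' surfaces as [rɛs] and [rɛʃi], with a stem-final [s] ~ [ʃ] alternation.
Compare 'child', with invariant [ʃ] in [peʃ] and [peʃi]: an analysis with underlying /ʃ/ and a rule producing [s] in isolation would wrongly predict alternation here too.
The alternation reflects palatalization before a front vowel: /s/ becomes palato-alveolar [ʃ] before a front vowel. /s/ is underlying.
Hence 'salt' is /rɛs/ underlyingly.

/rɛs/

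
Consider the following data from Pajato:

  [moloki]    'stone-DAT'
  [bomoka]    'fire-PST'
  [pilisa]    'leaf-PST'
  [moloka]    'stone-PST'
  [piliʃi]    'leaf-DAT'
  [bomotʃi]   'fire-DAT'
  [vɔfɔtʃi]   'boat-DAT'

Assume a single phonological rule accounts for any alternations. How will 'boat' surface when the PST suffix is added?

[vɔfɔka]

The stem for 'fire' ends in [k] in [bomoka] but [tʃ] in [bomotʃi].
The stem 'stone' ([moloka], [moloki]) shows [k] unchanged in both environments, so [k] cannot be basic with [tʃ] derived before the DAT suffix.
The underlying segment must be /tʃ/; palato-alveolar /tʃ/ and /ʃ/ become [k] and [s] when no front vowel follows, yielding [k] there.
The one attested form of 'boat', [vɔfɔtʃi], shows underlying /vɔfɔtʃ/. Applying the same rule when no front vowel follows gives [vɔfɔka].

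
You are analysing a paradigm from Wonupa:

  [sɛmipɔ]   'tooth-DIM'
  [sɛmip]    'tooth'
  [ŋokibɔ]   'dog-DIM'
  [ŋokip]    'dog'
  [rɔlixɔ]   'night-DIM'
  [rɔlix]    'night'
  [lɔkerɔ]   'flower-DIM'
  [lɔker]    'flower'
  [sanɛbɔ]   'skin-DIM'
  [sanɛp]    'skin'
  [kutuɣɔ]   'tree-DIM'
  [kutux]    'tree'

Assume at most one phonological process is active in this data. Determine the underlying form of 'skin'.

/sanɛb/

'skin' shows [b] ~ [p] at the end of the stem ([sanɛbɔ] vs [sanɛp]).
The stem 'tooth' ([sɛmipɔ], [sɛmip]) shows [p] unchanged in both environments, so [p] cannot be basic with [b] derived before the DIM suffix.
So /b/ is underlying, and a rule of word-final obstruent devoicing — voiced obstruents become voiceless word-finally — gives [p].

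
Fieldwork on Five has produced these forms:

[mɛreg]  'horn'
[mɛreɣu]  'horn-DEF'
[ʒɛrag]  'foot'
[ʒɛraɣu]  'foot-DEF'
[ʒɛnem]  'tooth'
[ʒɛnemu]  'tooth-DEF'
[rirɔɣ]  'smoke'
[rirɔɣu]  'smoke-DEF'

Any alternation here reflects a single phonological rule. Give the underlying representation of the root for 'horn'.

The stem for 'horn' ends in [g] in [mɛreg] but [ɣ] in [mɛreɣu].
But 'smoke' keeps [ɣ] in both environments ([rirɔɣ], [rirɔɣu]), so there is no rule changing /ɣ/ to [g] in isolation.
The alternation reflects intervocalic spirantization: voiced stops become fricatives between vowels. /g/ is underlying.

/mɛreg/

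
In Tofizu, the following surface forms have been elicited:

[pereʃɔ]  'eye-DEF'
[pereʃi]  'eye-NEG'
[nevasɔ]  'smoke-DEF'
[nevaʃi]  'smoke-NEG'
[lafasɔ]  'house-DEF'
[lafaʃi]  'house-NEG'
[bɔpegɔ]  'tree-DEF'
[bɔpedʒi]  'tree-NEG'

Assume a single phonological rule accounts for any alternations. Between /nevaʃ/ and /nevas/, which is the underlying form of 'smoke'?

/nevas/

The stem for 'smoke' ends in [s] in [nevasɔ] but [ʃ] in [nevaʃi].
If /ʃ/ were underlying and a rule turned it into [s] before the DEF suffix, 'eye' would also alternate; but it has [ʃ] in both [pereʃɔ] and [pereʃi].
Therefore /s/ is basic and [ʃ] is derived by palatalization before a front vowel (/g/ and /s/ become palato-alveolar [dʒ] and [ʃ] before a front vowel).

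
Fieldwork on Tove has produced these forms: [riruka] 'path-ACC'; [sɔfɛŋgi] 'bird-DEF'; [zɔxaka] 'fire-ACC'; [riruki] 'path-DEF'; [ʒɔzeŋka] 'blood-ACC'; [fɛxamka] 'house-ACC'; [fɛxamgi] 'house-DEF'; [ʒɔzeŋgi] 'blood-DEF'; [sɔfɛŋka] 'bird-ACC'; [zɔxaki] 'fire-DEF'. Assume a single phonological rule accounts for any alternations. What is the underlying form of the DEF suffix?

The DEF morpheme has two allomorphs, [-gi] and [-ki].
By contrast the ACC suffix keeps its initial [k] throughout — that segment must be underlying.
The DEF suffix is therefore /-gi/ underlyingly, with post-vocalic devoicing: voiced stops become voiceless after a vowel.

/-gi/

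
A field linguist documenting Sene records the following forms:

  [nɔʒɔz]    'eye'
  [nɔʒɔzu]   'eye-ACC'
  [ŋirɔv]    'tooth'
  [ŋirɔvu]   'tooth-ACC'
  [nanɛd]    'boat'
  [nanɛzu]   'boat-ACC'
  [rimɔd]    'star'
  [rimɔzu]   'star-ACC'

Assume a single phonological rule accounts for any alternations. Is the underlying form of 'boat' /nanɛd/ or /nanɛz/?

/nanɛd/

'boat' shows [d] ~ [z] at the end of the stem ([nanɛd] vs [nanɛzu]).
Compare 'eye', with invariant [z] in [nɔʒɔz] and [nɔʒɔzu]: an analysis with underlying /z/ and a rule producing [d] in isolation would wrongly predict alternation here too.
So /d/ is underlying, and a rule of intervocalic spirantization — voiced stops become fricatives between vowels — gives [z].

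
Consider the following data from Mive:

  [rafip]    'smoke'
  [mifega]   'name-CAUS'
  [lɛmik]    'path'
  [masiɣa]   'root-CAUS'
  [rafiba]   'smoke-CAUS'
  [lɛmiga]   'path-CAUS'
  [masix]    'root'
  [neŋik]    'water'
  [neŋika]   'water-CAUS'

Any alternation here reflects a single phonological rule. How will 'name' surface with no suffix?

In [lɛmiga] and [lɛmik] the final segment of 'path' alternates: [g] ~ [k].
But 'water' keeps [k] in both environments ([neŋika], [neŋik]), so there is no rule changing /k/ to [g] before the CAUS suffix.
So /g/ is underlying, and a rule of word-final obstruent devoicing — voiced obstruents become voiceless word-finally — gives [k].
From [mifega] the stem 'name' is /mifeg/; word-finally this yields [mifek].

[mifek]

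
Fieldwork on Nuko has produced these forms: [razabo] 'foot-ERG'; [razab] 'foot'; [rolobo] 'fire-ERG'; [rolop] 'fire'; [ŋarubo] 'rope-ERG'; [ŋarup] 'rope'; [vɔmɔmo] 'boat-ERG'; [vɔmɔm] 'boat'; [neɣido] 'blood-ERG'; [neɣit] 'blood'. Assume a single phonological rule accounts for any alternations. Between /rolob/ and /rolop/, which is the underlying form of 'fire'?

/rolop/

The stem for 'fire' ends in [b] in [rolobo] but [p] in [rolop].
The stem 'foot' ([razabo], [razab]) shows [b] unchanged in both environments, so [b] cannot be basic with [p] derived in isolation.
The underlying segment must be /p/; voiceless stops become voiced between vowels, yielding [b] there.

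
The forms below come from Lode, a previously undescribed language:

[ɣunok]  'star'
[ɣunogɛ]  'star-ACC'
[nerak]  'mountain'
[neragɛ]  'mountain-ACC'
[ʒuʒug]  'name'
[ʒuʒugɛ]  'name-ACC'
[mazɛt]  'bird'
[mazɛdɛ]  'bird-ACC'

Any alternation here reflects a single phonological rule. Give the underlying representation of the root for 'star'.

/ɣunok/

'star' shows [k] ~ [g] at the end of the stem ([ɣunok] vs [ɣunogɛ]).
If /g/ were underlying and a rule turned it into [k] in isolation, 'name' would also alternate; but it has [g] in both [ʒuʒug] and [ʒuʒugɛ].
The underlying segment must be /k/; voiceless stops become voiced between vowels, yielding [g] there.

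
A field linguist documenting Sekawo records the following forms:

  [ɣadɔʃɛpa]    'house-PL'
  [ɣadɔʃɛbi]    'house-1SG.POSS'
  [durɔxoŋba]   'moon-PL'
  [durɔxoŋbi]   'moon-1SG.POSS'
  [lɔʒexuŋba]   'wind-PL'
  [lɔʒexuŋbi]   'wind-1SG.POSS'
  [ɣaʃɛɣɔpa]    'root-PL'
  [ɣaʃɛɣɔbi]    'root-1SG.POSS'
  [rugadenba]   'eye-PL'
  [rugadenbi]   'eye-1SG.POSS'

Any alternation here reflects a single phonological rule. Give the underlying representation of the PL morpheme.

The PL suffix surfaces as [-ba] and [-pa], depending on the final segment of the stem.
By contrast the 1SG.POSS suffix keeps its initial [b] throughout — that segment must be underlying.
So the underlying form is /-pa/, and voiceless stops become voiced after a nasal.

/-pa/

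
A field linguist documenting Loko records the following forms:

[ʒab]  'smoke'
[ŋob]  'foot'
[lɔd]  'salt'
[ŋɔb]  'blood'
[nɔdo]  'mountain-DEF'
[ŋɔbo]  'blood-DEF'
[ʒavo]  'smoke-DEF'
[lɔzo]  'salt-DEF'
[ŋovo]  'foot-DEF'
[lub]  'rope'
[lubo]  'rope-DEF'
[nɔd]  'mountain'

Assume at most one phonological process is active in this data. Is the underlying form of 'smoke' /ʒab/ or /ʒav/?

/ʒav/

'smoke' shows [v] ~ [b] at the end of the stem ([ʒavo] vs [ʒab]).
The stem 'blood' ([ŋɔbo], [ŋɔb]) shows [b] unchanged in both environments, so [b] cannot be basic with [v] derived before the DEF suffix.
The underlying segment must be /v/; voiced fricatives become stops word-finally, yielding [b] there.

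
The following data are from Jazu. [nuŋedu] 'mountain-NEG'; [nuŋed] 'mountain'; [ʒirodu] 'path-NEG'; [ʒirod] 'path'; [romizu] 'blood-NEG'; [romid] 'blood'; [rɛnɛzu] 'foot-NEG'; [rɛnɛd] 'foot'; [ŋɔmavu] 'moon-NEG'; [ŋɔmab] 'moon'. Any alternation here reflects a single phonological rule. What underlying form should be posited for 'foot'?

/rɛnɛz/

In [rɛnɛzu] and [rɛnɛd] the final segment of 'foot' alternates: [z] ~ [d].
Compare 'path', with invariant [d] in [ʒirodu] and [ʒirod]: an analysis with underlying /d/ and a rule producing [z] before the NEG suffix would wrongly predict alternation here too.
The underlying segment must be /z/; voiced fricatives become stops word-finally, yielding [d] there.
The underlying form of 'foot' is therefore /rɛnɛz/.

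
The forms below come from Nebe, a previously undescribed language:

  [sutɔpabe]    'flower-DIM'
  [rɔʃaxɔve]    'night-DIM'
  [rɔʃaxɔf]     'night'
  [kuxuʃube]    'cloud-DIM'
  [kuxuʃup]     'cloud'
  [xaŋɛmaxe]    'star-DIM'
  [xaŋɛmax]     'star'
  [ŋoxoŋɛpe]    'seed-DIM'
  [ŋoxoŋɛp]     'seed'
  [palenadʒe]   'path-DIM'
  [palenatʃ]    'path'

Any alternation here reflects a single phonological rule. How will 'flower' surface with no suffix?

[sutɔpap]

'cloud' shows [b] ~ [p] at the end of the stem ([kuxuʃube] vs [kuxuʃup]).
Compare 'seed', with invariant [p] in [ŋoxoŋɛpe] and [ŋoxoŋɛp]: an analysis with underlying /p/ and a rule producing [b] before the DIM suffix would wrongly predict alternation here too.
Therefore /b/ is basic and [p] is derived by word-final obstruent devoicing (voiced obstruents become voiceless word-finally).
The one attested form of 'flower', [sutɔpabe], shows underlying /sutɔpab/. Applying the same rule word-finally gives [sutɔpap].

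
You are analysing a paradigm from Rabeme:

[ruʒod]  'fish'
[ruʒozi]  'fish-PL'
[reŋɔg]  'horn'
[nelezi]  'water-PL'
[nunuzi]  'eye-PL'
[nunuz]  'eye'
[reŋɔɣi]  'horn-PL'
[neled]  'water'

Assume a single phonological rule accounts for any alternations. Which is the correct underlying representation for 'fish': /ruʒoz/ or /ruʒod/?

/ruʒod/

The stem for 'fish' ends in [z] in [ruʒozi] but [d] in [ruʒod].
The stem 'eye' ([nunuzi], [nunuz]) shows [z] unchanged in both environments, so [z] cannot be basic with [d] derived in isolation.
Therefore /d/ is basic and [z] is derived by intervocalic spirantization (voiced stops become fricatives between vowels).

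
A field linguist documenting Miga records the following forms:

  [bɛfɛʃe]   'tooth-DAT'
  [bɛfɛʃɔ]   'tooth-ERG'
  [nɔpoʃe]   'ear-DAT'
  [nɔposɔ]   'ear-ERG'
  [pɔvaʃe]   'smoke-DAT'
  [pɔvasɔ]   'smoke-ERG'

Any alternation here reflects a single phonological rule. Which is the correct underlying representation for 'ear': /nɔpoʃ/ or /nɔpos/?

'ear' shows [ʃ] ~ [s] at the end of the stem ([nɔpoʃe] vs [nɔposɔ]).
Compare 'tooth', with invariant [ʃ] in [bɛfɛʃe] and [bɛfɛʃɔ]: an analysis with underlying /ʃ/ and a rule producing [s] before the ERG suffix would wrongly predict alternation here too.
The alternation reflects palatalization before a front vowel: /s/ becomes palato-alveolar [ʃ] before a front vowel. /s/ is underlying.

/nɔpos/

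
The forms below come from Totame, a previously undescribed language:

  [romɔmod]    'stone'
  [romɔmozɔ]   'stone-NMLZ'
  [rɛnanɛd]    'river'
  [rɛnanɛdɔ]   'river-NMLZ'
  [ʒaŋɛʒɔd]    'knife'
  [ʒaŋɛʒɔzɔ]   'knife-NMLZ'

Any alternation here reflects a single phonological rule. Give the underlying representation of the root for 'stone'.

'stone' shows [d] ~ [z] at the end of the stem ([romɔmod] vs [romɔmozɔ]).
If /d/ were underlying and a rule turned it into [z] before the NMLZ suffix, 'river' would also alternate; but it has [d] in both [rɛnanɛd] and [rɛnanɛdɔ].
Therefore /z/ is basic and [d] is derived by word-final hardening (voiced fricatives become stops word-finally).

/romɔmoz/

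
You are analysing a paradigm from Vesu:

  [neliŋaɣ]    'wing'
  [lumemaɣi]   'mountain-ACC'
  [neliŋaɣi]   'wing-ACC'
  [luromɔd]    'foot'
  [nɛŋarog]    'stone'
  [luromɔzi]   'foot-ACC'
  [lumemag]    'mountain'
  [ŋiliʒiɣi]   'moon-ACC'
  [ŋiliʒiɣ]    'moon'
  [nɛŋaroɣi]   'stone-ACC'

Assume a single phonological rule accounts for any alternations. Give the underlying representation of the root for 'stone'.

/nɛŋarog/

The stem for 'stone' ends in [ɣ] in [nɛŋaroɣi] but [g] in [nɛŋarog].
If /ɣ/ were underlying and a rule turned it into [g] in isolation, 'moon' would also alternate; but it has [ɣ] in both [ŋiliʒiɣi] and [ŋiliʒiɣ].
The alternation reflects intervocalic spirantization: voiced stops become fricatives between vowels. /g/ is underlying.
So 'stone' = /nɛŋarog/.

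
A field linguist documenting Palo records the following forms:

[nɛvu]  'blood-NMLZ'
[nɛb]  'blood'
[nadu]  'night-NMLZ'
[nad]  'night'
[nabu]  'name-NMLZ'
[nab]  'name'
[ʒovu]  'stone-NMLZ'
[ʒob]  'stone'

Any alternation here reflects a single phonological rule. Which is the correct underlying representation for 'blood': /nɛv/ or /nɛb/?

'blood' shows [v] ~ [b] at the end of the stem ([nɛvu] vs [nɛb]).
But 'name' keeps [b] in both environments ([nabu], [nab]), so there is no rule changing /b/ to [v] before the NMLZ suffix.
So /v/ is underlying, and a rule of word-final hardening — voiced fricatives become stops word-finally — gives [b].

/nɛv/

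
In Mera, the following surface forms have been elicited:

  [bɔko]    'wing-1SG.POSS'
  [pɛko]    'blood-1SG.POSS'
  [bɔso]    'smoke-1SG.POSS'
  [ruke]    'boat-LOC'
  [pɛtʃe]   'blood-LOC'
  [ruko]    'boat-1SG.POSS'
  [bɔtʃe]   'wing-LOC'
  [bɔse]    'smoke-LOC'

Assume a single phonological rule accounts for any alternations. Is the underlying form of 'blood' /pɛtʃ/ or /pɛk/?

/pɛtʃ/

'blood' shows [k] ~ [tʃ] at the end of the stem ([pɛko] vs [pɛtʃe]).
Compare 'boat', with invariant [k] in [ruko] and [ruke]: an analysis with underlying /k/ and a rule producing [tʃ] before the LOC suffix would wrongly predict alternation here too.
The underlying segment must be /tʃ/; palato-alveolar /tʃ/ becomes [k] when no front vowel follows, yielding [k] there.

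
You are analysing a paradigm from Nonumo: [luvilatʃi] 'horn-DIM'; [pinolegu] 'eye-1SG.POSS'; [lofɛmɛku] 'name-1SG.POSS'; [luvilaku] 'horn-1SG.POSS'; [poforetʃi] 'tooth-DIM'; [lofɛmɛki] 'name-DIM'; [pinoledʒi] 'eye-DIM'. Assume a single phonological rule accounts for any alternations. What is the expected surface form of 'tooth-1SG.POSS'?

[poforeku]

The stem for 'horn' ends in [tʃ] in [luvilatʃi] but [k] in [luvilaku].
The stem 'name' ([lofɛmɛki], [lofɛmɛku]) shows [k] unchanged in both environments, so [k] cannot be basic with [tʃ] derived before the DIM suffix.
Therefore /tʃ/ is basic and [k] is derived by depalatalization (palato-alveolar /tʃ/ and /dʒ/ become [k] and [g] when no front vowel follows).
From [poforetʃi] the stem 'tooth' is /poforetʃ/; when no front vowel follows this yields [poforeku].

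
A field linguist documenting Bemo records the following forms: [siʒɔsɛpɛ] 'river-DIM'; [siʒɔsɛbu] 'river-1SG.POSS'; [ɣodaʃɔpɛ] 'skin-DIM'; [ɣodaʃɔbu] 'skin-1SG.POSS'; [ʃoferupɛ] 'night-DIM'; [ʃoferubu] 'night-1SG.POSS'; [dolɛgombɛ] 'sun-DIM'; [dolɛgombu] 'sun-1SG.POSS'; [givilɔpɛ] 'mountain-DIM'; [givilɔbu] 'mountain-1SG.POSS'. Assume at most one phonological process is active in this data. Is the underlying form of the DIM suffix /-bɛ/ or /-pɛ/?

/-pɛ/

The DIM suffix surfaces as [-bɛ] and [-pɛ], depending on the final segment of the stem.
By contrast the 1SG.POSS suffix keeps its initial [b] throughout — that segment must be underlying.
So the underlying form is /-pɛ/, and voiceless stops become voiced after a nasal.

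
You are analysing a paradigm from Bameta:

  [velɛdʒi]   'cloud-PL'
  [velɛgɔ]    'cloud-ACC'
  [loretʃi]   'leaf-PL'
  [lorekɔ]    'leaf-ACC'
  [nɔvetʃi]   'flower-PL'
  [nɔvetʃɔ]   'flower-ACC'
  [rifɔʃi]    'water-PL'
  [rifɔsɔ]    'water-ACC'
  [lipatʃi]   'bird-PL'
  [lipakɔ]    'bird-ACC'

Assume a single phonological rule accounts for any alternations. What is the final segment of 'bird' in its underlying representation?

'bird' shows [tʃ] ~ [k] at the end of the stem ([lipatʃi] vs [lipakɔ]).
If /tʃ/ were underlying and a rule turned it into [k] before the ACC suffix, 'flower' would also alternate; but it has [tʃ] in both [nɔvetʃi] and [nɔvetʃɔ].
The underlying segment must be /k/; /k/, /g/ and /s/ become palato-alveolar [tʃ], [dʒ] and [ʃ] before a front vowel, yielding [tʃ] there.

/k/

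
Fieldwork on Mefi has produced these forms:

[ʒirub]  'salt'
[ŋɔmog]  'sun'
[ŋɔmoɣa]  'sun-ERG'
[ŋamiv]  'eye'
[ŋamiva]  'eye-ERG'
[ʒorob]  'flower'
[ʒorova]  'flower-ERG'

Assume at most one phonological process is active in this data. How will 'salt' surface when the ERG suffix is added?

The stem for 'flower' ends in [b] in [ʒorob] but [v] in [ʒorova].
But 'eye' keeps [v] in both environments ([ŋamiv], [ŋamiva]), so there is no rule changing /v/ to [b] in isolation.
The alternation reflects intervocalic spirantization: voiced stops become fricatives between vowels. /b/ is underlying.
From [ʒirub] the stem 'salt' is /ʒirub/; between vowels this yields [ʒiruva].

[ʒiruva]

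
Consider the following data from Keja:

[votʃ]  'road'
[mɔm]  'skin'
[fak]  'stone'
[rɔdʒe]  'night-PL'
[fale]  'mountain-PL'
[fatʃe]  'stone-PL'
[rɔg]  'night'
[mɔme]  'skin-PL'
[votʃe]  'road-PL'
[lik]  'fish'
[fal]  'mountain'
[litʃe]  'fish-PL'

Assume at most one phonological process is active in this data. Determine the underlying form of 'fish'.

/lik/

'fish' shows [tʃ] ~ [k] at the end of the stem ([litʃe] vs [lik]).
The stem 'road' ([votʃe], [votʃ]) shows [tʃ] unchanged in both environments, so [tʃ] cannot be basic with [k] derived in isolation.
The underlying segment must be /k/; /k/ and /g/ become palato-alveolar [tʃ] and [dʒ] before a front vowel, yielding [tʃ] there.
So 'fish' = /lik/.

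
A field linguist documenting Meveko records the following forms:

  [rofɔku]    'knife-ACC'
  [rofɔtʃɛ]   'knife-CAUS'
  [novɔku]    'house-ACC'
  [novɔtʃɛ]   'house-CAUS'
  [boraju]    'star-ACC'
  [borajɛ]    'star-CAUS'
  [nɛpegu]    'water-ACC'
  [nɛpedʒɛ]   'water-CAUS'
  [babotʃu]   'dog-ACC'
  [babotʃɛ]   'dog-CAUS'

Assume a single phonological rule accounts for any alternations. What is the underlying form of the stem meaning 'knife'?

/rofɔk/

'knife' shows [k] ~ [tʃ] at the end of the stem ([rofɔku] vs [rofɔtʃɛ]).
But 'dog' keeps [tʃ] in both environments ([babotʃu], [babotʃɛ]), so there is no rule changing /tʃ/ to [k] before the ACC suffix.
Therefore /k/ is basic and [tʃ] is derived by palatalization before a front vowel (/k/ and /g/ become palato-alveolar [tʃ] and [dʒ] before a front vowel).
Hence 'knife' is /rofɔk/ underlyingly.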